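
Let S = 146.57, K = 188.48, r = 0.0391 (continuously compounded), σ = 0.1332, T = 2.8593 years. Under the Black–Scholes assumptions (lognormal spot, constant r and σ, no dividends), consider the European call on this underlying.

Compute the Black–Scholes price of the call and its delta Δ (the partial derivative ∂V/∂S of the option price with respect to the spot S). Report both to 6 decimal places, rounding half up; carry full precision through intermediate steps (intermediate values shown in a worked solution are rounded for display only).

σ√T = 0.1332·√2.8593 = 0.225234
d₁ = (ln(S/K) + (r+σ²/2)T) / (σ√T) = (ln(146.57/188.48) + (0.0391+0.1332²/2)·2.8593) / 0.225234 = (-0.251489 + 0.137164) / 0.225234 = -0.507583
d₂ = d₁ − σ√T = -0.507583 − 0.225234 = -0.732817
e^{−rT} = e^{−0.0391·2.8593} = 0.894224
N(d₁) = 0.305873,  N(d₂) = 0.231835
Call price V = S·N(d₁) − K·e^{−rT}·N(d₂) = 44.831801 − 39.074268 = 5.757533
Δ = N(d₁) = 0.305873

price = 5.757533
Δ = 0.305873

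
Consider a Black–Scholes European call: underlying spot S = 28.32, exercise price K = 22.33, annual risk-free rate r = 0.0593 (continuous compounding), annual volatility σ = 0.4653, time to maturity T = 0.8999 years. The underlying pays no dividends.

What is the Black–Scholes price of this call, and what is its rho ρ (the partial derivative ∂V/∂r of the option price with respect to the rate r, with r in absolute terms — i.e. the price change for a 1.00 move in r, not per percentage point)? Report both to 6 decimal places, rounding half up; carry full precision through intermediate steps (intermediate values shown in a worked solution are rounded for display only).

σ√T = 0.4653·√0.8999 = 0.441398
d₁ = (ln(S/K) + (r+σ²/2)T) / (σ√T) = (ln(28.32/22.33) + (0.0593+0.4653²/2)·0.8999) / 0.441398 = (0.237637 + 0.150780) / 0.441398 = 0.879971
d₂ = d₁ − σ√T = 0.879971 − 0.441398 = 0.438573
e^{−rT} = e^{−0.0593·0.8999} = 0.948035
N(d₁) = 0.810562,  N(d₂) = 0.669515
Call price V = S·N(d₁) − K·e^{−rT}·N(d₂) = 22.955130 − 14.173368 = 8.781762
ρ = K·T·e^{−rT}·N(d₂) = 12.754613

price = 8.781762
ρ = 12.754613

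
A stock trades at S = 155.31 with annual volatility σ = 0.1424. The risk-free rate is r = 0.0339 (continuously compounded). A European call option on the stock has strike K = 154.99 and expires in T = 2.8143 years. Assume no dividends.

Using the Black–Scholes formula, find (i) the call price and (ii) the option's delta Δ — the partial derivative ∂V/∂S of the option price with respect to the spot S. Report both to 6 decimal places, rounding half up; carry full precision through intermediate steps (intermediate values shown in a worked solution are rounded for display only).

price = 22.441716
Δ = 0.701059

σ√T = 0.1424·√2.8143 = 0.238888
d₁ = (ln(S/K) + (r+σ²/2)T) / (σ√T) = (ln(155.31/154.99) + (0.0339+0.1424²/2)·2.8143) / 0.238888 = (0.002063 + 0.123939) / 0.238888 = 0.527448
d₂ = d₁ − σ√T = 0.527448 − 0.238888 = 0.288559
e^{−rT} = e^{−0.0339·2.8143} = 0.909005
N(d₁) = 0.701059,  N(d₂) = 0.613541
Call price V = S·N(d₁) − K·e^{−rT}·N(d₂) = 108.881410 − 86.439694 = 22.441716
Δ = N(d₁) = 0.701059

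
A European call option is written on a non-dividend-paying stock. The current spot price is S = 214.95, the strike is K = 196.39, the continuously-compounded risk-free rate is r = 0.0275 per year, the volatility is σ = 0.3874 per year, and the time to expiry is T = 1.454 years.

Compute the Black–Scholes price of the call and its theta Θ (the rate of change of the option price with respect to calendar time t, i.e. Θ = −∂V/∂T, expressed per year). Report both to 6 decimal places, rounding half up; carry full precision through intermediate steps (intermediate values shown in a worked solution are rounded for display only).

price = 51.812871
Θ = -14.768300

σ√T = 0.3874·√1.454 = 0.467134
d₁ = (ln(S/K) + (r+σ²/2)T) / (σ√T) = (ln(214.95/196.39) + (0.0275+0.3874²/2)·1.454) / 0.467134 = (0.090303 + 0.149092) / 0.467134 = 0.512476
d₂ = d₁ − σ√T = 0.512476 − 0.467134 = 0.045342
e^{−rT} = e^{−0.0275·1.454} = 0.960804
N(d₁) = 0.695841,  N(d₂) = 0.518083
Call price V = S·N(d₁) − K·e^{−rT}·N(d₂) = 149.571044 − 97.758173 = 51.812871
φ(d₁) = (1/√(2π))·e^{−d₁²/2} = 0.349849
Θ = −S·φ(d₁)·σ/(2√T) − r·K·e^{−rT}·N(d₂) = −12.079951 − 2.688350 = -14.768300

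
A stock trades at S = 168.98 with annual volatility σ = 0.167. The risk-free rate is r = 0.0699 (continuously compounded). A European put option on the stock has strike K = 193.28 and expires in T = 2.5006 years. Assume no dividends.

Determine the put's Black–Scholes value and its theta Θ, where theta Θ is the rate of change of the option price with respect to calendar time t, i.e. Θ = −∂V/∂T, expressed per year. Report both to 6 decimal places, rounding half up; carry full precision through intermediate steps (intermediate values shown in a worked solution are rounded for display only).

σ√T = 0.167·√2.5006 = 0.264082
d₁ = (ln(S/K) + (r+σ²/2)T) / (σ√T) = (ln(168.98/193.28) + (0.0699+0.167²/2)·2.5006) / 0.264082 = (-0.134360 + 0.209662) / 0.264082 = 0.285146
d₂ = d₁ − σ√T = 0.285146 − 0.264082 = 0.021065
e^{−rT} = e^{−0.0699·2.5006} = 0.839632
N(−d₁) = 0.387766,  N(−d₂) = 0.491597
Put price V = K·e^{−rT}·N(−d₂) − S·N(−d₁) = 79.778346 − 65.524694 = 14.253652
φ(d₁) = (1/√(2π))·e^{−d₁²/2} = 0.383049
Θ = −S·φ(d₁)·σ/(2√T) + r·K·e^{−rT}·N(−d₂) = −3.417856 + 5.576506 = 2.158650

price = 14.253652
Θ = 2.158650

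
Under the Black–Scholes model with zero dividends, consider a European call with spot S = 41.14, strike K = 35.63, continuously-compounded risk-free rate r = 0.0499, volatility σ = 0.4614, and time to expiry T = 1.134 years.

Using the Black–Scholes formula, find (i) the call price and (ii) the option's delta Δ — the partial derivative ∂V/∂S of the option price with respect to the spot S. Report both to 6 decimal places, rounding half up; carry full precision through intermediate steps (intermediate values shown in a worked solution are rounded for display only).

price = 11.575117
Δ = 0.743280

σ√T = 0.4614·√1.134 = 0.491342
d₁ = (ln(S/K) + (r+σ²/2)T) / (σ√T) = (ln(41.14/35.63) + (0.0499+0.4614²/2)·1.134) / 0.491342 = (0.143793 + 0.177295) / 0.491342 = 0.653492
d₂ = d₁ − σ√T = 0.653492 − 0.491342 = 0.162149
e^{−rT} = e^{−0.0499·1.134} = 0.944985
N(d₁) = 0.743280,  N(d₂) = 0.564406
Call price V = S·N(d₁) − K·e^{−rT}·N(d₂) = 30.578553 − 19.003437 = 11.575117
Δ = N(d₁) = 0.743280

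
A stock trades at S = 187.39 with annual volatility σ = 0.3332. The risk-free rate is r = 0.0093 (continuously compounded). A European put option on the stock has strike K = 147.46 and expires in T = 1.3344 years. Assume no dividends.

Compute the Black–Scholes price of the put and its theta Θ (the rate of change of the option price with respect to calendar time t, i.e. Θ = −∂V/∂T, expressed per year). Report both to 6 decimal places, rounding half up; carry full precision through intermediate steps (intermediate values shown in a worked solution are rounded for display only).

σ√T = 0.3332·√1.3344 = 0.384900
d₁ = (ln(S/K) + (r+σ²/2)T) / (σ√T) = (ln(187.39/147.46) + (0.0093+0.3332²/2)·1.3344) / 0.384900 = (0.239635 + 0.086484) / 0.384900 = 0.847282
d₂ = d₁ − σ√T = 0.847282 − 0.384900 = 0.462382
e^{−rT} = e^{−0.0093·1.3344} = 0.987667
N(−d₁) = 0.198419,  N(−d₂) = 0.321904
Put price V = K·e^{−rT}·N(−d₂) − S·N(−d₁) = 46.882478 − 37.181719 = 9.700759
φ(d₁) = (1/√(2π))·e^{−d₁²/2} = 0.278627
Θ = −S·φ(d₁)·σ/(2√T) + r·K·e^{−rT}·N(−d₂) = −7.530108 + 0.436007 = -7.094101

price = 9.700759
Θ = -7.094101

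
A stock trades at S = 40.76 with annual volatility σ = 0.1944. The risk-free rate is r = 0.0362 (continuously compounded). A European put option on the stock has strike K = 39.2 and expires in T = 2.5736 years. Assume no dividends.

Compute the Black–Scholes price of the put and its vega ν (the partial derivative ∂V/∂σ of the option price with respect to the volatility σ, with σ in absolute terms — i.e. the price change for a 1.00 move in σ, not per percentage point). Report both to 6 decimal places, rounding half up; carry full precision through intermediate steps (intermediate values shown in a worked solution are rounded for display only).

σ√T = 0.1944·√2.5736 = 0.311865
d₁ = (ln(S/K) + (r+σ²/2)T) / (σ√T) = (ln(40.76/39.2) + (0.0362+0.1944²/2)·2.5736) / 0.311865 = (0.039024 + 0.141794) / 0.311865 = 0.579798
d₂ = d₁ − σ√T = 0.579798 − 0.311865 = 0.267933
e^{−rT} = e^{−0.0362·2.5736} = 0.911044
N(−d₁) = 0.281025,  N(−d₂) = 0.394376
Put price V = K·e^{−rT}·N(−d₂) − S·N(−d₁) = 14.084301 − 11.454599 = 2.629703
φ(d₁) = (1/√(2π))·e^{−d₁²/2} = 0.337219
ν = S·φ(d₁)·√T = 22.050445

price = 2.629703
ν = 22.050445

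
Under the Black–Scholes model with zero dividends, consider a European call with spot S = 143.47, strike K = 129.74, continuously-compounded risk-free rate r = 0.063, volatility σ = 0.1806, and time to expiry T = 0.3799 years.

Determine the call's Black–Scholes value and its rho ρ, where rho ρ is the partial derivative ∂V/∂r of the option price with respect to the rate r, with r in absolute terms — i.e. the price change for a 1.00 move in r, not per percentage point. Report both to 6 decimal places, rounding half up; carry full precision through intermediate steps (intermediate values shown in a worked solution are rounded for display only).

σ√T = 0.1806·√0.3799 = 0.111315
d₁ = (ln(S/K) + (r+σ²/2)T) / (σ√T) = (ln(143.47/129.74) + (0.063+0.1806²/2)·0.3799) / 0.111315 = (0.100594 + 0.030129) / 0.111315 = 1.174353
d₂ = d₁ − σ√T = 1.174353 − 0.111315 = 1.063038
e^{−rT} = e^{−0.063·0.3799} = 0.976350
N(d₁) = 0.879873,  N(d₂) = 0.856118
Call price V = S·N(d₁) − K·e^{−rT}·N(d₂) = 126.235396 − 108.445884 = 17.789512
ρ = K·T·e^{−rT}·N(d₂) = 41.198591

price = 17.789512
ρ = 41.198591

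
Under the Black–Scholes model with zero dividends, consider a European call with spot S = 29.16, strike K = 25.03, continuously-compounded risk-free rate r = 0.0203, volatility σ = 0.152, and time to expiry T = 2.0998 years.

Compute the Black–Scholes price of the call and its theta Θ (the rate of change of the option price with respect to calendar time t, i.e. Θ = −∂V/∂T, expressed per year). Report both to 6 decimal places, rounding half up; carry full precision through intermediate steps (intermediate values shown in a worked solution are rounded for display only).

σ√T = 0.152·√2.0998 = 0.220258
d₁ = (ln(S/K) + (r+σ²/2)T) / (σ√T) = (ln(29.16/25.03) + (0.0203+0.152²/2)·2.0998) / 0.220258 = (0.152723 + 0.066883) / 0.220258 = 0.997036
d₂ = d₁ − σ√T = 0.997036 − 0.220258 = 0.776778
e^{−rT} = e^{−0.0203·2.0998} = 0.958270
N(d₁) = 0.840627,  N(d₂) = 0.781355
Call price V = S·N(d₁) − K·e^{−rT}·N(d₂) = 24.512669 − 18.741186 = 5.771484
φ(d₁) = (1/√(2π))·e^{−d₁²/2} = 0.242688
Θ = −S·φ(d₁)·σ/(2√T) − r·K·e^{−rT}·N(d₂) = −0.371159 − 0.380446 = -0.751605

price = 5.771484
Θ = -0.751605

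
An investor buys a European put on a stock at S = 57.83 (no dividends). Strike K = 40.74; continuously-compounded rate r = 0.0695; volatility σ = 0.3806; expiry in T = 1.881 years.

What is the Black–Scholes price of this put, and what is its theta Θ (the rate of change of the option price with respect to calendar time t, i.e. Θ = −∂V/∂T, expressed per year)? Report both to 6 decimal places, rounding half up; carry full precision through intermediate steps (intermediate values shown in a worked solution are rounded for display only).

σ√T = 0.3806·√1.881 = 0.521991
d₁ = (ln(S/K) + (r+σ²/2)T) / (σ√T) = (ln(57.83/40.74) + (0.0695+0.3806²/2)·1.881) / 0.521991 = (0.350297 + 0.266967) / 0.521991 = 1.182518
d₂ = d₁ − σ√T = 1.182518 − 0.521991 = 0.660527
e^{−rT} = e^{−0.0695·1.881} = 0.877455
N(−d₁) = 0.118500,  N(−d₂) = 0.254458
Put price V = K·e^{−rT}·N(−d₂) − S·N(−d₁) = 9.096236 − 6.852858 = 2.243378
φ(d₁) = (1/√(2π))·e^{−d₁²/2} = 0.198272
Θ = −S·φ(d₁)·σ/(2√T) + r·K·e^{−rT}·N(−d₂) = −1.590962 + 0.632188 = -0.958774

price = 2.243378
Θ = -0.958774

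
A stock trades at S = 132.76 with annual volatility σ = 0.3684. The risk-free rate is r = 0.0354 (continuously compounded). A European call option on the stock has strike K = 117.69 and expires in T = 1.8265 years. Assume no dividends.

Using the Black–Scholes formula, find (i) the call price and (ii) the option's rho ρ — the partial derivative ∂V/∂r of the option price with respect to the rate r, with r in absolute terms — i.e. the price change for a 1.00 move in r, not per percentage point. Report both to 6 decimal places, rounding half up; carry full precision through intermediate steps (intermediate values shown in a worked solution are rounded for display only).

price = 36.707854
ρ = 110.607544

σ√T = 0.3684·√1.8265 = 0.497885
d₁ = (ln(S/K) + (r+σ²/2)T) / (σ√T) = (ln(132.76/117.69) + (0.0354+0.3684²/2)·1.8265) / 0.497885 = (0.120489 + 0.188603) / 0.497885 = 0.620809
d₂ = d₁ − σ√T = 0.620809 − 0.497885 = 0.122924
e^{−rT} = e^{−0.0354·1.8265} = 0.937388
N(d₁) = 0.732637,  N(d₂) = 0.548916
Call price V = S·N(d₁) − K·e^{−rT}·N(d₂) = 97.264954 − 60.557101 = 36.707854
ρ = K·T·e^{−rT}·N(d₂) = 110.607544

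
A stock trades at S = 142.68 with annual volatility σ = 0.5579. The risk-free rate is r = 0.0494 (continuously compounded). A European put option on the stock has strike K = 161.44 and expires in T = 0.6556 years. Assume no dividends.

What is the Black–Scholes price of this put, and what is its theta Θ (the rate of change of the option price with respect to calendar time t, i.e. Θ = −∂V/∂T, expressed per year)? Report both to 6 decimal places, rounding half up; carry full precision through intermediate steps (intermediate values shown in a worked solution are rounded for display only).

σ√T = 0.5579·√0.6556 = 0.451727
d₁ = (ln(S/K) + (r+σ²/2)T) / (σ√T) = (ln(142.68/161.44) + (0.0494+0.5579²/2)·0.6556) / 0.451727 = (-0.123529 + 0.134415) / 0.451727 = 0.024099
d₂ = d₁ − σ√T = 0.024099 − 0.451727 = -0.427628
e^{−rT} = e^{−0.0494·0.6556} = 0.968132
N(−d₁) = 0.490387,  N(−d₂) = 0.665539
Put price V = K·e^{−rT}·N(−d₂) − S·N(−d₁) = 104.020603 − 69.968414 = 34.052189
φ(d₁) = (1/√(2π))·e^{−d₁²/2} = 0.398826
Θ = −S·φ(d₁)·σ/(2√T) + r·K·e^{−rT}·N(−d₂) = −19.604418 + 5.138618 = -14.465800

price = 34.052189
Θ = -14.465800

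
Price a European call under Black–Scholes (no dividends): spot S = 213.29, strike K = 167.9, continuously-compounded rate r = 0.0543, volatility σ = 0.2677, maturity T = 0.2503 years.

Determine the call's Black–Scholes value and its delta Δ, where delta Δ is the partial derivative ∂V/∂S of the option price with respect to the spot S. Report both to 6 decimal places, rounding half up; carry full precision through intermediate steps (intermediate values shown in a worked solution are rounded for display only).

σ√T = 0.2677·√0.2503 = 0.133930
d₁ = (ln(S/K) + (r+σ²/2)T) / (σ√T) = (ln(213.29/167.9) + (0.0543+0.2677²/2)·0.2503) / 0.133930 = (0.239284 + 0.022560) / 0.133930 = 1.955078
d₂ = d₁ − σ√T = 1.955078 − 0.133930 = 1.821148
e^{−rT} = e^{−0.0543·0.2503} = 0.986501
N(d₁) = 0.974713,  N(d₂) = 0.965708
Call price V = S·N(d₁) − K·e^{−rT}·N(d₂) = 207.896548 − 159.953521 = 47.943027
Δ = N(d₁) = 0.974713

price = 47.943027
Δ = 0.974713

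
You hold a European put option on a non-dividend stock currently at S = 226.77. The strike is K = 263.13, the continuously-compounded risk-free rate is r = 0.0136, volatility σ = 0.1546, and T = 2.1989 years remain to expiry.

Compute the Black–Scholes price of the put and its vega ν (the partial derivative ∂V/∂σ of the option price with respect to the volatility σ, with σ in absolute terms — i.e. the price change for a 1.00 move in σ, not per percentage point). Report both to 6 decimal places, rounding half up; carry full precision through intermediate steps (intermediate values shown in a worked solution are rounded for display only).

price = 39.176802
ν = 123.658645

σ√T = 0.1546·√2.1989 = 0.229252
d₁ = (ln(S/K) + (r+σ²/2)T) / (σ√T) = (ln(226.77/263.13) + (0.0136+0.1546²/2)·2.1989) / 0.229252 = (-0.148712 + 0.056183) / 0.229252 = -0.403612
d₂ = d₁ − σ√T = -0.403612 − 0.229252 = -0.632864
e^{−rT} = e^{−0.0136·2.1989} = 0.970538
N(−d₁) = 0.656751,  N(−d₂) = 0.736589
Put price V = K·e^{−rT}·N(−d₂) − S·N(−d₁) = 188.108250 − 148.931448 = 39.176802
φ(d₁) = (1/√(2π))·e^{−d₁²/2} = 0.367736
ν = S·φ(d₁)·√T = 123.658645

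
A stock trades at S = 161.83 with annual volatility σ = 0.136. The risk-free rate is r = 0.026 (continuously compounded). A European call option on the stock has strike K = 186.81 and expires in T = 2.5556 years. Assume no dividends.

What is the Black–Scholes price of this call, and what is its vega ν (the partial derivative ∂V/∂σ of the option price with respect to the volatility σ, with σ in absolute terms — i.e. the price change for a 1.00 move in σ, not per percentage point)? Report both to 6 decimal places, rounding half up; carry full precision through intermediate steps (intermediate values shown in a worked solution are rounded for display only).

price = 8.987373
ν = 100.134414

σ√T = 0.136·√2.5556 = 0.217413
d₁ = (ln(S/K) + (r+σ²/2)T) / (σ√T) = (ln(161.83/186.81) + (0.026+0.136²/2)·2.5556) / 0.217413 = (-0.143546 + 0.090080) / 0.217413 = -0.245919
d₂ = d₁ − σ√T = -0.245919 − 0.217413 = -0.463331
e^{−rT} = e^{−0.026·2.5556} = 0.935714
N(d₁) = 0.402873,  N(d₂) = 0.321563
Call price V = S·N(d₁) − K·e^{−rT}·N(d₂) = 65.196880 − 56.209507 = 8.987373
φ(d₁) = (1/√(2π))·e^{−d₁²/2} = 0.387060
ν = S·φ(d₁)·√T = 100.134414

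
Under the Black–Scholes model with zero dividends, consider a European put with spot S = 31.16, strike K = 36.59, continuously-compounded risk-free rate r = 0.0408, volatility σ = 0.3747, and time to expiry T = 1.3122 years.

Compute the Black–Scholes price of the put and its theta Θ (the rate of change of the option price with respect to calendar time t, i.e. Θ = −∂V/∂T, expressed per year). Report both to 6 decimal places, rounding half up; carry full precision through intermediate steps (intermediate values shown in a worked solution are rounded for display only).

σ√T = 0.3747·√1.3122 = 0.429224
d₁ = (ln(S/K) + (r+σ²/2)T) / (σ√T) = (ln(31.16/36.59) + (0.0408+0.3747²/2)·1.3122) / 0.429224 = (-0.160640 + 0.145654) / 0.429224 = -0.034913
d₂ = d₁ − σ√T = -0.034913 − 0.429224 = -0.464137
e^{−rT} = e^{−0.0408·1.3122} = 0.947870
N(−d₁) = 0.513925,  N(−d₂) = 0.678725
Put price V = K·e^{−rT}·N(−d₂) − S·N(−d₁) = 23.539930 − 16.013917 = 7.526013
φ(d₁) = (1/√(2π))·e^{−d₁²/2} = 0.398699
Θ = −S·φ(d₁)·σ/(2√T) + r·K·e^{−rT}·N(−d₂) = −2.031873 + 0.960429 = -1.071444

price = 7.526013
Θ = -1.071444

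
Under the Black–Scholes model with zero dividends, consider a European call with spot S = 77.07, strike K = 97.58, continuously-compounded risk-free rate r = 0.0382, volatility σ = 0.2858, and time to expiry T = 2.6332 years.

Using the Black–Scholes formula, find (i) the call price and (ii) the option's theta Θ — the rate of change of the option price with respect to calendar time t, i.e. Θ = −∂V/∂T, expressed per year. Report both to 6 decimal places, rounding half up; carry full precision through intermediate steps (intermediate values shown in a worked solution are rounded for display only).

price = 10.199385
Θ = -3.714725

σ√T = 0.2858·√2.6332 = 0.463772
d₁ = (ln(S/K) + (r+σ²/2)T) / (σ√T) = (ln(77.07/97.58) + (0.0382+0.2858²/2)·2.6332) / 0.463772 = (-0.235958 + 0.208130) / 0.463772 = -0.060004
d₂ = d₁ − σ√T = -0.060004 − 0.463772 = -0.523776
e^{−rT} = e^{−0.0382·2.6332} = 0.904305
N(d₁) = 0.476076,  N(d₂) = 0.300217
Call price V = S·N(d₁) − K·e^{−rT}·N(d₂) = 36.691194 − 26.491809 = 10.199385
φ(d₁) = (1/√(2π))·e^{−d₁²/2} = 0.398225
Θ = −S·φ(d₁)·σ/(2√T) − r·K·e^{−rT}·N(d₂) = −2.702738 − 1.011987 = -3.714725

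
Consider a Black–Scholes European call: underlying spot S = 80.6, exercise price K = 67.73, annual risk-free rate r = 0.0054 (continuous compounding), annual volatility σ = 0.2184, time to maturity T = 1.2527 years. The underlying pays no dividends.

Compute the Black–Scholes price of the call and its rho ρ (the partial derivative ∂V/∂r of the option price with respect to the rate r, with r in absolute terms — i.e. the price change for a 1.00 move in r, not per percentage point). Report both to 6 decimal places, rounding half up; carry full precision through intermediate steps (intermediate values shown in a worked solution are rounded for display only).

σ√T = 0.2184·√1.2527 = 0.244442
d₁ = (ln(S/K) + (r+σ²/2)T) / (σ√T) = (ln(80.6/67.73) + (0.0054+0.2184²/2)·1.2527) / 0.244442 = (0.173969 + 0.036641) / 0.244442 = 0.861594
d₂ = d₁ − σ√T = 0.861594 − 0.244442 = 0.617152
e^{−rT} = e^{−0.0054·1.2527} = 0.993258
N(d₁) = 0.805545,  N(d₂) = 0.731433
Call price V = S·N(d₁) − K·e^{−rT}·N(d₂) = 64.926895 − 49.205958 = 15.720937
ρ = K·T·e^{−rT}·N(d₂) = 61.640304

price = 15.720937
ρ = 61.640304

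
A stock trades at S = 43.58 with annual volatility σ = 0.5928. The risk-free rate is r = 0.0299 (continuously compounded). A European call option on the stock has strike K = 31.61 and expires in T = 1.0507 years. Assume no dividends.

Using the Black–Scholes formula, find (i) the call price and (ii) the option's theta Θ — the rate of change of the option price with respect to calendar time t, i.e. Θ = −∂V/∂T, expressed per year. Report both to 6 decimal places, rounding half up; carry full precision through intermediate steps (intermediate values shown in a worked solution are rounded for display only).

price = 16.720850
Θ = -3.958966

σ√T = 0.5928·√1.0507 = 0.607642
d₁ = (ln(S/K) + (r+σ²/2)T) / (σ√T) = (ln(43.58/31.61) + (0.0299+0.5928²/2)·1.0507) / 0.607642 = (0.321125 + 0.216030) / 0.607642 = 0.883999
d₂ = d₁ − σ√T = 0.883999 − 0.607642 = 0.276358
e^{−rT} = e^{−0.0299·1.0507} = 0.969072
N(d₁) = 0.811652,  N(d₂) = 0.608863
Call price V = S·N(d₁) − K·e^{−rT}·N(d₂) = 35.371784 − 18.650934 = 16.720850
φ(d₁) = (1/√(2π))·e^{−d₁²/2} = 0.269910
Θ = −S·φ(d₁)·σ/(2√T) − r·K·e^{−rT}·N(d₂) = −3.401303 − 0.557663 = -3.958966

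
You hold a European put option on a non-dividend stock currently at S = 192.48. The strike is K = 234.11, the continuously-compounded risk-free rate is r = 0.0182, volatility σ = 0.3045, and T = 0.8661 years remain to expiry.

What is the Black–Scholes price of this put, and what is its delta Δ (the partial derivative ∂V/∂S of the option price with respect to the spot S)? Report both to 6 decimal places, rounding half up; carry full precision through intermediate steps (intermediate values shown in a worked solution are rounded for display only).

σ√T = 0.3045·√0.8661 = 0.283381
d₁ = (ln(S/K) + (r+σ²/2)T) / (σ√T) = (ln(192.48/234.11) + (0.0182+0.3045²/2)·0.8661) / 0.283381 = (-0.195799 + 0.055916) / 0.283381 = -0.493622
d₂ = d₁ − σ√T = -0.493622 − 0.283381 = -0.777003
e^{−rT} = e^{−0.0182·0.8661} = 0.984361
N(−d₁) = 0.689213,  N(−d₂) = 0.781422
Put price V = K·e^{−rT}·N(−d₂) − S·N(−d₁) = 180.077564 − 132.659806 = 47.417758
Δ = −N(−d₁) = -0.689213

price = 47.417758
Δ = -0.689213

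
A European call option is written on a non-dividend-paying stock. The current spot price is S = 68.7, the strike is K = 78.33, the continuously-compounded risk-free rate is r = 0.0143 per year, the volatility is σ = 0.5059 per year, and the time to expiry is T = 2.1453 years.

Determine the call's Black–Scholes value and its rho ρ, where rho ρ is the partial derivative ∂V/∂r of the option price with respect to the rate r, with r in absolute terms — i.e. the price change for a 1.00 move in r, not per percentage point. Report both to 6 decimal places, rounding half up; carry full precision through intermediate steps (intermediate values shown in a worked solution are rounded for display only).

price = 17.454131
ρ = 49.929649

σ√T = 0.5059·√2.1453 = 0.740984
d₁ = (ln(S/K) + (r+σ²/2)T) / (σ√T) = (ln(68.7/78.33) + (0.0143+0.5059²/2)·2.1453) / 0.740984 = (-0.131181 + 0.305206) / 0.740984 = 0.234856
d₂ = d₁ − σ√T = 0.234856 − 0.740984 = -0.506127
e^{−rT} = e^{−0.0143·2.1453} = 0.969788
N(d₁) = 0.592840,  N(d₂) = 0.306384
Call price V = S·N(d₁) − K·e^{−rT}·N(d₂) = 40.728102 − 23.273971 = 17.454131
ρ = K·T·e^{−rT}·N(d₂) = 49.929649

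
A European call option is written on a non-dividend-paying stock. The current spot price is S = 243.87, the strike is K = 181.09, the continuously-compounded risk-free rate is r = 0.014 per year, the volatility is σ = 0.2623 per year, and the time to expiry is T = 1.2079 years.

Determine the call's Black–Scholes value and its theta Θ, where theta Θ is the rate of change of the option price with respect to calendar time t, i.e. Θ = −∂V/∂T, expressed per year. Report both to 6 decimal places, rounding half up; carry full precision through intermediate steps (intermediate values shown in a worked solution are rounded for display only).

price = 69.983075
Θ = -7.477911

σ√T = 0.2623·√1.2079 = 0.288280
d₁ = (ln(S/K) + (r+σ²/2)T) / (σ√T) = (ln(243.87/181.09) + (0.014+0.2623²/2)·1.2079) / 0.288280 = (0.297641 + 0.058463) / 0.288280 = 1.235274
d₂ = d₁ − σ√T = 1.235274 − 0.288280 = 0.946995
e^{−rT} = e^{−0.014·1.2079} = 0.983232
N(d₁) = 0.891636,  N(d₂) = 0.828179
Call price V = S·N(d₁) − K·e^{−rT}·N(d₂) = 217.443221 − 147.460145 = 69.983075
φ(d₁) = (1/√(2π))·e^{−d₁²/2} = 0.186022
Θ = −S·φ(d₁)·σ/(2√T) − r·K·e^{−rT}·N(d₂) = −5.413469 − 2.064442 = -7.477911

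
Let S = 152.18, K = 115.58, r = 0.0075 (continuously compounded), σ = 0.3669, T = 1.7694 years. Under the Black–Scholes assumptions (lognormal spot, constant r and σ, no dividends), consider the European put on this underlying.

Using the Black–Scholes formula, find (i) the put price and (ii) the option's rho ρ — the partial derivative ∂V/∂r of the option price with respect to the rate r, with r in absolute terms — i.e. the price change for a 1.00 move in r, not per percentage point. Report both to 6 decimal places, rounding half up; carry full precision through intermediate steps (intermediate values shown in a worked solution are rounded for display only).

price = 10.833314
ρ = -73.530584

σ√T = 0.3669·√1.7694 = 0.488046
d₁ = (ln(S/K) + (r+σ²/2)T) / (σ√T) = (ln(152.18/115.58) + (0.0075+0.3669²/2)·1.7694) / 0.488046 = (0.275101 + 0.132365) / 0.488046 = 0.834893
d₂ = d₁ − σ√T = 0.834893 − 0.488046 = 0.346847
e^{−rT} = e^{−0.0075·1.7694} = 0.986817
N(−d₁) = 0.201889,  N(−d₂) = 0.364353
Put price V = K·e^{−rT}·N(−d₂) − S·N(−d₁) = 41.556790 − 30.723476 = 10.833314
ρ = −K·T·e^{−rT}·N(−d₂) = -73.530584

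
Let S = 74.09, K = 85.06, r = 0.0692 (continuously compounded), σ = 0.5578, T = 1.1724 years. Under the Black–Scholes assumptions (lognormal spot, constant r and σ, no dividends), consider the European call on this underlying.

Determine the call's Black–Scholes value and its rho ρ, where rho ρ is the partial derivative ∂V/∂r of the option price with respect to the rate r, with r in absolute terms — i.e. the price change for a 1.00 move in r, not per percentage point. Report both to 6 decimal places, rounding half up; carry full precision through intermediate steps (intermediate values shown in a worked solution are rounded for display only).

σ√T = 0.5578·√1.1724 = 0.603971
d₁ = (ln(S/K) + (r+σ²/2)T) / (σ√T) = (ln(74.09/85.06) + (0.0692+0.5578²/2)·1.1724) / 0.603971 = (-0.138076 + 0.263521) / 0.603971 = 0.207699
d₂ = d₁ − σ√T = 0.207699 − 0.603971 = -0.396272
e^{−rT} = e^{−0.0692·1.1724} = 0.922074
N(d₁) = 0.582268,  N(d₂) = 0.345952
Call price V = S·N(d₁) − K·e^{−rT}·N(d₂) = 43.140248 − 27.133580 = 16.006668
ρ = K·T·e^{−rT}·N(d₂) = 31.811409

price = 16.006668
ρ = 31.811409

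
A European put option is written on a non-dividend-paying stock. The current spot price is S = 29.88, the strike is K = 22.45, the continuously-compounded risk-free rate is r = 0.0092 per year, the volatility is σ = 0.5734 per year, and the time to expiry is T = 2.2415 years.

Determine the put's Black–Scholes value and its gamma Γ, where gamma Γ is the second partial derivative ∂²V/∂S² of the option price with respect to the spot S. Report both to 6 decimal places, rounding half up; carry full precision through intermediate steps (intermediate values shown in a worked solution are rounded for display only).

σ√T = 0.5734·√2.2415 = 0.858474
d₁ = (ln(S/K) + (r+σ²/2)T) / (σ√T) = (ln(29.88/22.45) + (0.0092+0.5734²/2)·2.2415) / 0.858474 = (0.285899 + 0.389110) / 0.858474 = 0.786290
d₂ = d₁ − σ√T = 0.786290 − 0.858474 = -0.072184
e^{−rT} = e^{−0.0092·2.2415} = 0.979589
N(−d₁) = 0.215849,  N(−d₂) = 0.528772
Put price V = K·e^{−rT}·N(−d₂) − S·N(−d₁) = 11.628644 − 6.449564 = 5.179080
φ(d₁) = (1/√(2π))·e^{−d₁²/2} = 0.292859
Γ = φ(d₁) / (S·σ·√T) = 0.011417

price = 5.179080
Γ = 0.011417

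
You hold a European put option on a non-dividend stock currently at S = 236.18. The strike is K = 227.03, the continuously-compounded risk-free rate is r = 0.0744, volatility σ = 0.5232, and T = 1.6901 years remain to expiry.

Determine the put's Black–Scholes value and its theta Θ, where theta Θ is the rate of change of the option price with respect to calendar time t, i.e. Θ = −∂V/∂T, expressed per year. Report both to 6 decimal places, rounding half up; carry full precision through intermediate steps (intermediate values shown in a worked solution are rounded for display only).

price = 41.733964
Θ = -7.972303

σ√T = 0.5232·√1.6901 = 0.680180
d₁ = (ln(S/K) + (r+σ²/2)T) / (σ√T) = (ln(236.18/227.03) + (0.0744+0.5232²/2)·1.6901) / 0.680180 = (0.039512 + 0.357066) / 0.680180 = 0.583048
d₂ = d₁ − σ√T = 0.583048 − 0.680180 = -0.097132
e^{−rT} = e^{−0.0744·1.6901} = 0.881841
N(−d₁) = 0.279930,  N(−d₂) = 0.538689
Put price V = K·e^{−rT}·N(−d₂) − S·N(−d₁) = 107.847909 − 66.113945 = 41.733964
φ(d₁) = (1/√(2π))·e^{−d₁²/2} = 0.336583
Θ = −S·φ(d₁)·σ/(2√T) + r·K·e^{−rT}·N(−d₂) = −15.996187 + 8.023884 = -7.972303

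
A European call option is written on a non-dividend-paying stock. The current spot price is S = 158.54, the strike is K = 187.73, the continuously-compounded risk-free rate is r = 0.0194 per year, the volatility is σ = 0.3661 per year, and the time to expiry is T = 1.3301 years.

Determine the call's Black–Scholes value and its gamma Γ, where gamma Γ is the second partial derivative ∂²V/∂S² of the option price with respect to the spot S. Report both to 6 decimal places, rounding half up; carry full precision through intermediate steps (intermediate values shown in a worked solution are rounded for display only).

price = 17.943237
Γ = 0.005911

σ√T = 0.3661·√1.3301 = 0.422223
d₁ = (ln(S/K) + (r+σ²/2)T) / (σ√T) = (ln(158.54/187.73) + (0.0194+0.3661²/2)·1.3301) / 0.422223 = (-0.168998 + 0.114940) / 0.422223 = -0.128031
d₂ = d₁ − σ√T = -0.128031 − 0.422223 = -0.550254
e^{−rT} = e^{−0.0194·1.3301} = 0.974526
N(d₁) = 0.449062,  N(d₂) = 0.291072
Call price V = S·N(d₁) − K·e^{−rT}·N(d₂) = 71.194304 − 53.251067 = 17.943237
φ(d₁) = (1/√(2π))·e^{−d₁²/2} = 0.395686
Γ = φ(d₁) / (S·σ·√T) = 0.005911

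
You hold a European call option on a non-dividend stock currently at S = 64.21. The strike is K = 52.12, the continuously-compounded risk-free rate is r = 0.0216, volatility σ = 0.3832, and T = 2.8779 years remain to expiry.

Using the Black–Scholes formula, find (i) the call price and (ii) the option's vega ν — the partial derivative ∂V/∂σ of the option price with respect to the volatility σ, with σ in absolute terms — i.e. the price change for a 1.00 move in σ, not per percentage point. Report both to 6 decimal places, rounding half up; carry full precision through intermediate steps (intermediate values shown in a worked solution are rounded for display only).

σ√T = 0.3832·√2.8779 = 0.650075
d₁ = (ln(S/K) + (r+σ²/2)T) / (σ√T) = (ln(64.21/52.12) + (0.0216+0.3832²/2)·2.8779) / 0.650075 = (0.208610 + 0.273461) / 0.650075 = 0.741563
d₂ = d₁ − σ√T = 0.741563 − 0.650075 = 0.091488
e^{−rT} = e^{−0.0216·2.8779} = 0.939730
N(d₁) = 0.770824,  N(d₂) = 0.536448
Call price V = S·N(d₁) − K·e^{−rT}·N(d₂) = 49.494606 − 26.274526 = 23.220080
φ(d₁) = (1/√(2π))·e^{−d₁²/2} = 0.303038
ν = S·φ(d₁)·√T = 33.009419

price = 23.220080
ν = 33.009419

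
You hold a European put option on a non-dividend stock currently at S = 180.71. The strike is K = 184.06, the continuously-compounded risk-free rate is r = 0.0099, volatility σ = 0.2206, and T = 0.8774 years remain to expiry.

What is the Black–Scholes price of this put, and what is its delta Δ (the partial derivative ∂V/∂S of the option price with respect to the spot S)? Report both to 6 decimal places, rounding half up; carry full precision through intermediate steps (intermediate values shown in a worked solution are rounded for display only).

price = 15.838207
Δ = -0.477487

σ√T = 0.2206·√0.8774 = 0.206635
d₁ = (ln(S/K) + (r+σ²/2)T) / (σ√T) = (ln(180.71/184.06) + (0.0099+0.2206²/2)·0.8774) / 0.206635 = (-0.018368 + 0.030035) / 0.206635 = 0.056462
d₂ = d₁ − σ√T = 0.056462 − 0.206635 = -0.150173
e^{−rT} = e^{−0.0099·0.8774} = 0.991351
N(−d₁) = 0.477487,  N(−d₂) = 0.559686
Put price V = K·e^{−rT}·N(−d₂) − S·N(−d₁) = 102.124854 − 86.286647 = 15.838207
Δ = −N(−d₁) = -0.477487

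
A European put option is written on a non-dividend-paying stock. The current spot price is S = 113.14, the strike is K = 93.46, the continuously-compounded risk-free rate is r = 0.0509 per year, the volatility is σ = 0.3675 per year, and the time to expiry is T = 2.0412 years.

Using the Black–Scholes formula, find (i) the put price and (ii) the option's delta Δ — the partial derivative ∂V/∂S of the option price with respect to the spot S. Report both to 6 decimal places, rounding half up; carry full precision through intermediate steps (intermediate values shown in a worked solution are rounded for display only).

price = 9.029504
Δ = -0.204868

σ√T = 0.3675·√2.0412 = 0.525049
d₁ = (ln(S/K) + (r+σ²/2)T) / (σ√T) = (ln(113.14/93.46) + (0.0509+0.3675²/2)·2.0412) / 0.525049 = (0.191092 + 0.241735) / 0.525049 = 0.824357
d₂ = d₁ − σ√T = 0.824357 − 0.525049 = 0.299307
e^{−rT} = e^{−0.0509·2.0412} = 0.901318
N(−d₁) = 0.204868,  N(−d₂) = 0.382353
Put price V = K·e^{−rT}·N(−d₂) − S·N(−d₁) = 32.208322 − 23.178817 = 9.029504
Δ = −N(−d₁) = -0.204868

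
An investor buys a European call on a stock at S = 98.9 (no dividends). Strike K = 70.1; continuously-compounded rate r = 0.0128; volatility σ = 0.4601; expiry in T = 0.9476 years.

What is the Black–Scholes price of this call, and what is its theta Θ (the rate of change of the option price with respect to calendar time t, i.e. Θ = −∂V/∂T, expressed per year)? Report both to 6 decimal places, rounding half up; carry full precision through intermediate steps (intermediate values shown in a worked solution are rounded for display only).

price = 34.070121
Θ = -6.180114

σ√T = 0.4601·√0.9476 = 0.447883
d₁ = (ln(S/K) + (r+σ²/2)T) / (σ√T) = (ln(98.9/70.1) + (0.0128+0.4601²/2)·0.9476) / 0.447883 = (0.344186 + 0.112429) / 0.447883 = 1.019497
d₂ = d₁ − σ√T = 1.019497 − 0.447883 = 0.571613
e^{−rT} = e^{−0.0128·0.9476} = 0.987944
N(d₁) = 0.846016,  N(d₂) = 0.716208
Call price V = S·N(d₁) − K·e^{−rT}·N(d₂) = 83.671019 − 49.600898 = 34.070121
φ(d₁) = (1/√(2π))·e^{−d₁²/2} = 0.237254
Θ = −S·φ(d₁)·σ/(2√T) − r·K·e^{−rT}·N(d₂) = −5.545223 − 0.634891 = -6.180114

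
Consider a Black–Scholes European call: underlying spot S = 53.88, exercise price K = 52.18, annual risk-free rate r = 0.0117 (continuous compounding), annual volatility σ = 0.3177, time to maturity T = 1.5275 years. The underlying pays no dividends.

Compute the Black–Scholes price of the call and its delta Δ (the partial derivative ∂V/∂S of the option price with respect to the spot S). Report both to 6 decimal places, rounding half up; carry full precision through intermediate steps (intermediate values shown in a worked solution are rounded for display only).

price = 9.559262
Δ = 0.626839

σ√T = 0.3177·√1.5275 = 0.392652
d₁ = (ln(S/K) + (r+σ²/2)T) / (σ√T) = (ln(53.88/52.18) + (0.0117+0.3177²/2)·1.5275) / 0.392652 = (0.032060 + 0.094960) / 0.392652 = 0.323492
d₂ = d₁ − σ√T = 0.323492 − 0.392652 = -0.069160
e^{−rT} = e^{−0.0117·1.5275} = 0.982287
N(d₁) = 0.626839,  N(d₂) = 0.472431
Call price V = S·N(d₁) − K·e^{−rT}·N(d₂) = 33.774059 − 24.214797 = 9.559262
Δ = N(d₁) = 0.626839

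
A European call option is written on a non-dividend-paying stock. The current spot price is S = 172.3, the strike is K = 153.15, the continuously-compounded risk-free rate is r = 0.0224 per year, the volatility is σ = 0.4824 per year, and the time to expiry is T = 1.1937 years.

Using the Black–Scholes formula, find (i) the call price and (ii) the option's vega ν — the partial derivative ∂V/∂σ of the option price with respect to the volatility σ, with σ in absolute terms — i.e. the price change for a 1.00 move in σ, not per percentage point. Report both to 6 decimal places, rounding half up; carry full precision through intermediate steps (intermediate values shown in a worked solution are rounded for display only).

σ√T = 0.4824·√1.1937 = 0.527054
d₁ = (ln(S/K) + (r+σ²/2)T) / (σ√T) = (ln(172.3/153.15) + (0.0224+0.4824²/2)·1.1937) / 0.527054 = (0.117819 + 0.165632) / 0.527054 = 0.537803
d₂ = d₁ − σ√T = 0.537803 − 0.527054 = 0.010749
e^{−rT} = e^{−0.0224·1.1937} = 0.973615
N(d₁) = 0.704643,  N(d₂) = 0.504288
Call price V = S·N(d₁) − K·e^{−rT}·N(d₂) = 121.410062 − 75.194012 = 46.216050
φ(d₁) = (1/√(2π))·e^{−d₁²/2} = 0.345227
ν = S·φ(d₁)·√T = 64.988577

price = 46.216050
ν = 64.988577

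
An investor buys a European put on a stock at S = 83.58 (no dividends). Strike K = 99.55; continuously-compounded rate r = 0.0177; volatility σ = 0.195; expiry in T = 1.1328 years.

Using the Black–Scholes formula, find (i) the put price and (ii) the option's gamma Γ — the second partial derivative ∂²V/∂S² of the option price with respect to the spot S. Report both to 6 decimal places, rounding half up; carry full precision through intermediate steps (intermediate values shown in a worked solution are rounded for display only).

price = 16.462083
Γ = 0.018714

σ√T = 0.195·√1.1328 = 0.207545
d₁ = (ln(S/K) + (r+σ²/2)T) / (σ√T) = (ln(83.58/99.55) + (0.0177+0.195²/2)·1.1328) / 0.207545 = (-0.174856 + 0.041588) / 0.207545 = -0.642117
d₂ = d₁ − σ√T = -0.642117 − 0.207545 = -0.849662
e^{−rT} = e^{−0.0177·1.1328} = 0.980149
N(−d₁) = 0.739601,  N(−d₂) = 0.802243
Put price V = K·e^{−rT}·N(−d₂) − S·N(−d₁) = 78.277968 − 61.815884 = 16.462083
φ(d₁) = (1/√(2π))·e^{−d₁²/2} = 0.324621
Γ = φ(d₁) / (S·σ·√T) = 0.018714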